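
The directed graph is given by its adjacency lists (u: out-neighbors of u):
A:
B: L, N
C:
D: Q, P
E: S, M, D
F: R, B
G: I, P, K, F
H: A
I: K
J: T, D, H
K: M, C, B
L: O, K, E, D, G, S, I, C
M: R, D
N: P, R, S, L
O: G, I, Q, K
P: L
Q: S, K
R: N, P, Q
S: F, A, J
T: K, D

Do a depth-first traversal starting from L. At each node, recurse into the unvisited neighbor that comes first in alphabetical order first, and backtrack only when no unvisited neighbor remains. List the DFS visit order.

L C D P Q K B N R S A F J H T M E G I O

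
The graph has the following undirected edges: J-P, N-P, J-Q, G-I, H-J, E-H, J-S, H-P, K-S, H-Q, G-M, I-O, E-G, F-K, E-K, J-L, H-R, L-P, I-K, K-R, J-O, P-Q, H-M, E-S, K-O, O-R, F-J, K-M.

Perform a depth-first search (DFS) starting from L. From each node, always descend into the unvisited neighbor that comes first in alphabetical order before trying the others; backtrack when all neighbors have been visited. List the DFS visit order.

Visit L
L → J
J → F
F → K
K → E
E → G
G → I
I → O
O → R
R → H
H → M
H → P
P → N
P → Q
E → S

L, J, F, K, E, G, I, O, R, H, M, P, N, Q, S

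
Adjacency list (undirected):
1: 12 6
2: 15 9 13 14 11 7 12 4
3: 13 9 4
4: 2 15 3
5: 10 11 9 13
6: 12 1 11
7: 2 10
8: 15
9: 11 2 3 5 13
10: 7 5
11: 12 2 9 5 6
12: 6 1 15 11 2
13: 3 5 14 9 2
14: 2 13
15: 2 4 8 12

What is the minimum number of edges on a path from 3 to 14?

Level 0: 3
Level 1: 4, 9, 13
Level 2: 2, 5, 11, 14, 15
Level 3: 6, 7, 8, 10, 12
Level 4: 1
14 first appears at level 2.

2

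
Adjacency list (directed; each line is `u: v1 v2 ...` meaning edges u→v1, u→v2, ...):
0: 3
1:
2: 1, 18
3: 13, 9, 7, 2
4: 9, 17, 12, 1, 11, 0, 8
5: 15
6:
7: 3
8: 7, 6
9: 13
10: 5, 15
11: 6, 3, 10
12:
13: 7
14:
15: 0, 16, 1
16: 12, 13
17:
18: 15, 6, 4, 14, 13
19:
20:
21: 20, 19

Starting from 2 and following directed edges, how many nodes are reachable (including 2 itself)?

19

BFS from 2 visits: 2, 1, 18, 15, 6, 4, 14, 13, 0, 16, 9, 17, 12, 11, 8, 7, 3, 10, 5
Reachable nodes: 19 of 22 total.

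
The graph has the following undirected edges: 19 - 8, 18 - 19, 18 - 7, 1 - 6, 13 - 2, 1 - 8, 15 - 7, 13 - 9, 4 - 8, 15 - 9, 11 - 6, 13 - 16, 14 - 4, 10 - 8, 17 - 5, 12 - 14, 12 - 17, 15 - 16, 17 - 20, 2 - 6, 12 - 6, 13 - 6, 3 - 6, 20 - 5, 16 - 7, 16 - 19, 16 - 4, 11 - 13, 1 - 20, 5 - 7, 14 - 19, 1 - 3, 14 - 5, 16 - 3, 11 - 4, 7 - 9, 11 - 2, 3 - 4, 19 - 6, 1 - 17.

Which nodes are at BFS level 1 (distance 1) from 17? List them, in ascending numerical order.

Level 0: 17
Level 1: 1, 5, 12, 20
Level 2: 3, 6, 7, 8, 14
Level 3: 2, 4, 9, 10, 11, 13, 15, 16, 18, 19

1, 5, 12, 20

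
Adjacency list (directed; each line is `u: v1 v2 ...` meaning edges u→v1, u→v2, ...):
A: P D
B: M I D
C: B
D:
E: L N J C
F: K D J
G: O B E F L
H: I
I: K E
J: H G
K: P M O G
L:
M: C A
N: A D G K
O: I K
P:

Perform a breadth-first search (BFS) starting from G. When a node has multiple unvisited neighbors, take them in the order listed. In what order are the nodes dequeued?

Visit G; enqueue O, B, E, F, L → queue [O, B, E, F, L]
Visit O; enqueue I, K → queue [B, E, F, L, I, K]
Visit B; enqueue M, D → queue [E, F, L, I, K, M, D]
Visit E; enqueue N, J, C → queue [F, L, I, K, M, D, N, J, C]
Visit F → queue [L, I, K, M, D, N, J, C]
Visit L → queue [I, K, M, D, N, J, C]
Visit I → queue [K, M, D, N, J, C]
Visit K; enqueue P → queue [M, D, N, J, C, P]
Visit M; enqueue A → queue [D, N, J, C, P, A]
Visit D → queue [N, J, C, P, A]
Visit N → queue [J, C, P, A]
Visit J; enqueue H → queue [C, P, A, H]
Visit C → queue [P, A, H]
Visit P → queue [A, H]
Visit A → queue [H]
Visit H → queue []

G, O, B, E, F, L, I, K, M, D, N, J, C, P, A, H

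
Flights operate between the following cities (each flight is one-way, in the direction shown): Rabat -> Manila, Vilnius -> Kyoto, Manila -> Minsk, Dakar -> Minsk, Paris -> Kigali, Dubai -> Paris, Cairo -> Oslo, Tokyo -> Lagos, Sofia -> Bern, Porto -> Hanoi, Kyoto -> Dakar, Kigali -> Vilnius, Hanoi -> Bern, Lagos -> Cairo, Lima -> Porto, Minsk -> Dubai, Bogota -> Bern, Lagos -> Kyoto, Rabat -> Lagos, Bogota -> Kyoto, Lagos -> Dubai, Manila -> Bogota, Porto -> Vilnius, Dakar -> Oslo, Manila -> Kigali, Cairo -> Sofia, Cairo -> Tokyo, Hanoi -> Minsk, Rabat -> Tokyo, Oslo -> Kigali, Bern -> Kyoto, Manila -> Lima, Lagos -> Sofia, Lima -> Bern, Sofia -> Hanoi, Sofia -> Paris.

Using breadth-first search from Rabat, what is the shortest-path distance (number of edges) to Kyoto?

Level 0: Rabat
Level 1: Lagos, Manila, Tokyo
Level 2: Bogota, Cairo, Dubai, Kigali, Kyoto, Lima, Minsk, Sofia
Level 3: Bern, Dakar, Hanoi, Oslo, Paris, Porto, Vilnius
Kyoto first appears at level 2.

2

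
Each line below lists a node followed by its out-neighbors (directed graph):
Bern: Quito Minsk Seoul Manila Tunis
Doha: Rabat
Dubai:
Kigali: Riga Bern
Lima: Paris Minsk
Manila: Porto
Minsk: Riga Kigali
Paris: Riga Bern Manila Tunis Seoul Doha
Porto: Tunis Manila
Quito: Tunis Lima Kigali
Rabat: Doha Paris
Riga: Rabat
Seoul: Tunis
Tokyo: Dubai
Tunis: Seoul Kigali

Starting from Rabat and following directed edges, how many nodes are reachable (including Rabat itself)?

13

BFS from Rabat visits: Rabat, Doha, Paris, Riga, Bern, Manila, Tunis, Seoul, Quito, Minsk, Porto, Kigali, Lima
Reachable nodes: 13 of 15 total.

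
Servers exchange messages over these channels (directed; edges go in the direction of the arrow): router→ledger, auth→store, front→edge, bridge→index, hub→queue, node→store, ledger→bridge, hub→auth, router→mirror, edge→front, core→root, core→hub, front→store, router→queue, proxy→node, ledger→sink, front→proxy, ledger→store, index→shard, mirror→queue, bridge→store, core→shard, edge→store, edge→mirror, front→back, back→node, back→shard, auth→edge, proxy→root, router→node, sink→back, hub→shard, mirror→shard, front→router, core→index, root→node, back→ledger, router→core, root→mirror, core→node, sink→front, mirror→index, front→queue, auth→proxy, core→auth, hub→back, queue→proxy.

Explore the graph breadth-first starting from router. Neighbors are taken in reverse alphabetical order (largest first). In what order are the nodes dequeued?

Visit router; enqueue queue, node, mirror, ledger, core → queue [queue, node, mirror, ledger, core]
Visit queue; enqueue proxy → queue [node, mirror, ledger, core, proxy]
Visit node; enqueue store → queue [mirror, ledger, core, proxy, store]
Visit mirror; enqueue shard, index → queue [ledger, core, proxy, store, shard, index]
Visit ledger; enqueue sink, bridge → queue [core, proxy, store, shard, index, sink, bridge]
Visit core; enqueue root, hub, auth → queue [proxy, store, shard, index, sink, bridge, root, hub, auth]
Visit proxy → queue [store, shard, index, sink, bridge, root, hub, auth]
Visit store → queue [shard, index, sink, bridge, root, hub, auth]
Visit shard → queue [index, sink, bridge, root, hub, auth]
Visit index → queue [sink, bridge, root, hub, auth]
Visit sink; enqueue front, back → queue [bridge, root, hub, auth, front, back]
Visit bridge → queue [root, hub, auth, front, back]
Visit root → queue [hub, auth, front, back]
Visit hub → queue [auth, front, back]
Visit auth; enqueue edge → queue [front, back, edge]
Visit front → queue [back, edge]
Visit back → queue [edge]
Visit edge → queue []

router queue node mirror ledger core proxy store shard index sink bridge root hub auth front back edge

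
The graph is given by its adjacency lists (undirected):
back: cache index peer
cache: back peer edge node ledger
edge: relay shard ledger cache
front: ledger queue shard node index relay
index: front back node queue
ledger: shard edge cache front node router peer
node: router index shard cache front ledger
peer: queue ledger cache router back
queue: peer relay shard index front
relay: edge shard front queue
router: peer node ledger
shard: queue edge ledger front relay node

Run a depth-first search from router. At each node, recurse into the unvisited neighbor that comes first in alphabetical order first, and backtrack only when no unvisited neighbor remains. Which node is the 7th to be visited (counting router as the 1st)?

node

Visit router
router → ledger
ledger → cache
cache → back
back → index
index → front
front → node
node → shard
shard → edge
edge → relay
relay → queue
queue → peer

Visit order: router, ledger, cache, back, index, front, node, shard, edge, relay, queue, peer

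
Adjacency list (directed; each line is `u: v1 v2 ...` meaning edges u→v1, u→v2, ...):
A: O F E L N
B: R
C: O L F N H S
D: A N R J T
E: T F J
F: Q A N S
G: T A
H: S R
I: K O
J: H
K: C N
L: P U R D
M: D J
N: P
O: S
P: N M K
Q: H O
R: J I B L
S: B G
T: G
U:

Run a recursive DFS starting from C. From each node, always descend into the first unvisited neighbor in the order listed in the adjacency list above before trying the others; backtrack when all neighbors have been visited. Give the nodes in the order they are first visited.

C → O → S → B → R → J → H → I → K → N → P → M → D → A → F → Q → E → T → G → L → U

Visit C
C → O
O → S
S → B
B → R
R → J
J → H
R → I
I → K
K → N
N → P
P → M
M → D
D → A
A → F
F → Q
A → E
E → T
T → G
A → L
L → U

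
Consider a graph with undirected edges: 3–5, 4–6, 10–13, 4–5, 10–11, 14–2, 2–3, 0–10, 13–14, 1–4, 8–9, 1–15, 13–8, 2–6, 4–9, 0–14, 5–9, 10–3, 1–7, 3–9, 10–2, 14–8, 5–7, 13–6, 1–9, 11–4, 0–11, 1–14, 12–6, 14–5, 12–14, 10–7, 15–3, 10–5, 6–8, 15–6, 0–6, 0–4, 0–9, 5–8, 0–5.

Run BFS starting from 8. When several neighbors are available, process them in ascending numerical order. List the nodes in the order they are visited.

8, 5, 6, 9, 13, 14, 0, 3, 4, 7, 10, 2, 12, 15, 1, 11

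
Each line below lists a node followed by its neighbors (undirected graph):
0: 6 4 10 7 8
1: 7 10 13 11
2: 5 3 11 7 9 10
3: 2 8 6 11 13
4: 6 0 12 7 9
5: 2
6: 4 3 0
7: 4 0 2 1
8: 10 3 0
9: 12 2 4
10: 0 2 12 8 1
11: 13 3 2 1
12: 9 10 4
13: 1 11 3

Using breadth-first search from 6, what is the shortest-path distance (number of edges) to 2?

Level 0: 6
Level 1: 0, 3, 4
Level 2: 2, 7, 8, 9, 10, 11, 12, 13
Level 3: 1, 5
2 first appears at level 2.

2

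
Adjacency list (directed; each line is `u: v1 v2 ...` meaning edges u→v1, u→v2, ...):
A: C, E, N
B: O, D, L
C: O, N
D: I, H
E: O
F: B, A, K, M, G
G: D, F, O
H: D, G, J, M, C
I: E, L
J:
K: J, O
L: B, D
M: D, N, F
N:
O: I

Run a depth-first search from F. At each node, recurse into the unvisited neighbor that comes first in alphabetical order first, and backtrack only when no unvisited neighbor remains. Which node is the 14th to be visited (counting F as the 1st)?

M

Visit F
F → A
A → C
C → N
C → O
O → I
I → E
I → L
L → B
B → D
D → H
H → G
H → J
H → M
F → K

Visit order: F, A, C, N, O, I, E, L, B, D, H, G, J, M, K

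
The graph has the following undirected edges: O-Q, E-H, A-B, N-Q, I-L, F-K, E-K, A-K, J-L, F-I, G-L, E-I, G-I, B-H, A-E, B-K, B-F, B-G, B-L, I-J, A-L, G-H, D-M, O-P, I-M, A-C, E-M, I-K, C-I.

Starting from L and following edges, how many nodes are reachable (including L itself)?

BFS from L visits: L, J, I, G, B, A, M, K, F, E, C, H, D
Reachable nodes: 13 of 17 total.

13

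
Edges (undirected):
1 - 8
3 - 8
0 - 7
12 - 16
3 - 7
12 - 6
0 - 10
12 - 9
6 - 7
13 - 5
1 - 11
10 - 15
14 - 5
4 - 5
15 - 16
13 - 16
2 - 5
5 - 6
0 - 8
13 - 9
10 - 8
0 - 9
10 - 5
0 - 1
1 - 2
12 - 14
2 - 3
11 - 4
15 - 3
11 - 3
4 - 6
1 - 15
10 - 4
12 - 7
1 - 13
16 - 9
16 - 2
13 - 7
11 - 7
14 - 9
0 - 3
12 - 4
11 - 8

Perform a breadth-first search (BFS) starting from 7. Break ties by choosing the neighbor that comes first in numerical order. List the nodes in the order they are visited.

Visit 7; enqueue 0, 3, 6, 11, 12, 13 → queue [0, 3, 6, 11, 12, 13]
Visit 0; enqueue 1, 8, 9, 10 → queue [3, 6, 11, 12, 13, 1, 8, 9, 10]
Visit 3; enqueue 2, 15 → queue [6, 11, 12, 13, 1, 8, 9, 10, 2, 15]
Visit 6; enqueue 4, 5 → queue [11, 12, 13, 1, 8, 9, 10, 2, 15, 4, 5]
Visit 11 → queue [12, 13, 1, 8, 9, 10, 2, 15, 4, 5]
Visit 12; enqueue 14, 16 → queue [13, 1, 8, 9, 10, 2, 15, 4, 5, 14, 16]
Visit 13 → queue [1, 8, 9, 10, 2, 15, 4, 5, 14, 16]
Visit 1 → queue [8, 9, 10, 2, 15, 4, 5, 14, 16]
Visit 8 → queue [9, 10, 2, 15, 4, 5, 14, 16]
Visit 9 → queue [10, 2, 15, 4, 5, 14, 16]
Visit 10 → queue [2, 15, 4, 5, 14, 16]
Visit 2 → queue [15, 4, 5, 14, 16]
Visit 15 → queue [4, 5, 14, 16]
Visit 4 → queue [5, 14, 16]
Visit 5 → queue [14, 16]
Visit 14 → queue [16]
Visit 16 → queue []

7 0 3 6 11 12 13 1 8 9 10 2 15 4 5 14 16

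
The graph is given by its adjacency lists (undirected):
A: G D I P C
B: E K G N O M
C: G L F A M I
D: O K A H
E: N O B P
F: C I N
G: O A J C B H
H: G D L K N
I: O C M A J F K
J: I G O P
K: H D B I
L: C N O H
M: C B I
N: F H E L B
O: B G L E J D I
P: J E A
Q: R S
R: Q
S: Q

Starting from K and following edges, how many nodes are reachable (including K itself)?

BFS from K visits: K, B, D, H, I, E, G, M, N, O, A, L, C, F, J, P
Reachable nodes: 16 of 19 total.

16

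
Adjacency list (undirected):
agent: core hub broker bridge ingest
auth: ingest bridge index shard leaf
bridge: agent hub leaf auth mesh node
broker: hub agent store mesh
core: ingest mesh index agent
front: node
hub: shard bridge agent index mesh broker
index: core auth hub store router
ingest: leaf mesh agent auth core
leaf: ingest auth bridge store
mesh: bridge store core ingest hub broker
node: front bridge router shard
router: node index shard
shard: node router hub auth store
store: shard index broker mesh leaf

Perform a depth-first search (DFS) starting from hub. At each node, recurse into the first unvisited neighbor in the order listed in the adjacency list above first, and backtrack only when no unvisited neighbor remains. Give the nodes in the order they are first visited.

Visit hub
hub → shard
shard → node
node → front
node → bridge
bridge → agent
agent → core
core → ingest
ingest → leaf
leaf → auth
auth → index
index → store
store → broker
broker → mesh
index → router

hub shard node front bridge agent core ingest leaf auth index store broker mesh router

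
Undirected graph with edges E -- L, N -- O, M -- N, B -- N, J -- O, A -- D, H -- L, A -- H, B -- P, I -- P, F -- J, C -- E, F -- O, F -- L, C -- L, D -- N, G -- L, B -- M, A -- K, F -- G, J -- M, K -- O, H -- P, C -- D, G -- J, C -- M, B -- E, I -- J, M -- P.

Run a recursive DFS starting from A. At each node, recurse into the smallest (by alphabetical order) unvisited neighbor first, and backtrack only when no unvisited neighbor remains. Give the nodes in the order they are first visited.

Visit A
A → D
D → C
C → E
E → B
B → M
M → J
J → F
F → G
G → L
L → H
H → P
P → I
F → O
O → K
O → N

A D C E B M J F G L H P I O K N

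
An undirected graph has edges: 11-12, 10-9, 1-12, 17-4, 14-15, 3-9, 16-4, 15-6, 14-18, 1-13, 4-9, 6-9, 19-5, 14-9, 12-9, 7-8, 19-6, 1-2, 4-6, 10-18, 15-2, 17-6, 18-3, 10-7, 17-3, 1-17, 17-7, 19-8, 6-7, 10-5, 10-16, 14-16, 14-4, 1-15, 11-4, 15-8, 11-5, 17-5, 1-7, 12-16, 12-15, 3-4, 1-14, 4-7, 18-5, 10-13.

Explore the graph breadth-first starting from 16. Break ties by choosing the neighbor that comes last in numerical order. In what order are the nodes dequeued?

16 → 14 → 12 → 10 → 4 → 18 → 15 → 9 → 1 → 11 → 13 → 7 → 5 → 17 → 6 → 3 → 8 → 2 → 19

Visit 16; enqueue 14, 12, 10, 4 → queue [14, 12, 10, 4]
Visit 14; enqueue 18, 15, 9, 1 → queue [12, 10, 4, 18, 15, 9, 1]
Visit 12; enqueue 11 → queue [10, 4, 18, 15, 9, 1, 11]
Visit 10; enqueue 13, 7, 5 → queue [4, 18, 15, 9, 1, 11, 13, 7, 5]
Visit 4; enqueue 17, 6, 3 → queue [18, 15, 9, 1, 11, 13, 7, 5, 17, 6, 3]
Visit 18 → queue [15, 9, 1, 11, 13, 7, 5, 17, 6, 3]
Visit 15; enqueue 8, 2 → queue [9, 1, 11, 13, 7, 5, 17, 6, 3, 8, 2]
Visit 9 → queue [1, 11, 13, 7, 5, 17, 6, 3, 8, 2]
Visit 1 → queue [11, 13, 7, 5, 17, 6, 3, 8, 2]
Visit 11 → queue [13, 7, 5, 17, 6, 3, 8, 2]
Visit 13 → queue [7, 5, 17, 6, 3, 8, 2]
Visit 7 → queue [5, 17, 6, 3, 8, 2]
Visit 5; enqueue 19 → queue [17, 6, 3, 8, 2, 19]
Visit 17 → queue [6, 3, 8, 2, 19]
Visit 6 → queue [3, 8, 2, 19]
Visit 3 → queue [8, 2, 19]
Visit 8 → queue [2, 19]
Visit 2 → queue [19]
Visit 19 → queue []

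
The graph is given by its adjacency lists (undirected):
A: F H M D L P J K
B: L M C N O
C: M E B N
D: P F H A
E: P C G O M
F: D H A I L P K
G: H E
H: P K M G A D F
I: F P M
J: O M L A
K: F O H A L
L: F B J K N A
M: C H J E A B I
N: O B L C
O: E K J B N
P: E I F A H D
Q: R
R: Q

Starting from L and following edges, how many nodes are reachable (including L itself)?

BFS from L visits: L, A, B, F, J, K, N, D, H, M, P, C, O, I, G, E
Reachable nodes: 16 of 18 total.

16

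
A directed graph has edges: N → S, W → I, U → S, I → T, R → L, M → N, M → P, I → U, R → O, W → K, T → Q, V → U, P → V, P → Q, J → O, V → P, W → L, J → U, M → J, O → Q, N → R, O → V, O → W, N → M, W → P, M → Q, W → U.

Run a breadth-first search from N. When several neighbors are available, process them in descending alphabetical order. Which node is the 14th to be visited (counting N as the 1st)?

I

Visit N; enqueue S, R, M → queue [S, R, M]
Visit S → queue [R, M]
Visit R; enqueue O, L → queue [M, O, L]
Visit M; enqueue Q, P, J → queue [O, L, Q, P, J]
Visit O; enqueue W, V → queue [L, Q, P, J, W, V]
Visit L → queue [Q, P, J, W, V]
Visit Q → queue [P, J, W, V]
Visit P → queue [J, W, V]
Visit J; enqueue U → queue [W, V, U]
Visit W; enqueue K, I → queue [V, U, K, I]
Visit V → queue [U, K, I]
Visit U → queue [K, I]
Visit K → queue [I]
Visit I; enqueue T → queue [T]
Visit T → queue []

Visit order: N, S, R, M, O, L, Q, P, J, W, V, U, K, I, T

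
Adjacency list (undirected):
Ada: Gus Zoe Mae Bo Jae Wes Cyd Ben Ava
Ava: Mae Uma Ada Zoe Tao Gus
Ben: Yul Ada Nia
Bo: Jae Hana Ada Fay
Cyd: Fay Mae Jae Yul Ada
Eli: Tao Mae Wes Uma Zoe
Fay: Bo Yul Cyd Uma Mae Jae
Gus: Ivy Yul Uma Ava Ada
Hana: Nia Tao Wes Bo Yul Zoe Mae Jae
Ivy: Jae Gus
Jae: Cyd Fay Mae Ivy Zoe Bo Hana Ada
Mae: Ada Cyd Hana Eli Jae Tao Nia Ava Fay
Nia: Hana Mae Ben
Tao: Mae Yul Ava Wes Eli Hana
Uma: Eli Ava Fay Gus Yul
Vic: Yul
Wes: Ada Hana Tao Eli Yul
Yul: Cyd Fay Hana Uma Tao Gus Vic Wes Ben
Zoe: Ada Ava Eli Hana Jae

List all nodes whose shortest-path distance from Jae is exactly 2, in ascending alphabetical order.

Level 0: Jae
Level 1: Ada, Bo, Cyd, Fay, Hana, Ivy, Mae, Zoe
Level 2: Ava, Ben, Eli, Gus, Nia, Tao, Uma, Wes, Yul
Level 3: Vic

Ava, Ben, Eli, Gus, Nia, Tao, Uma, Wes, Yul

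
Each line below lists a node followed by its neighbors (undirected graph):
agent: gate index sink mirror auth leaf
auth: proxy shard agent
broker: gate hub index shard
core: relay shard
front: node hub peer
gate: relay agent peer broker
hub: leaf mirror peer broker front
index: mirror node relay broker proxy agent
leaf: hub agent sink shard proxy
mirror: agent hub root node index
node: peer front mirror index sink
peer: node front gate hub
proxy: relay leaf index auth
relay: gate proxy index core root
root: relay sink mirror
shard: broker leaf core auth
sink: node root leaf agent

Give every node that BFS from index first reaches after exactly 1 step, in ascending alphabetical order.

agent, broker, mirror, node, proxy, relay

Level 0: index
Level 1: agent, broker, mirror, node, proxy, relay
Level 2: auth, core, front, gate, hub, leaf, peer, root, shard, sink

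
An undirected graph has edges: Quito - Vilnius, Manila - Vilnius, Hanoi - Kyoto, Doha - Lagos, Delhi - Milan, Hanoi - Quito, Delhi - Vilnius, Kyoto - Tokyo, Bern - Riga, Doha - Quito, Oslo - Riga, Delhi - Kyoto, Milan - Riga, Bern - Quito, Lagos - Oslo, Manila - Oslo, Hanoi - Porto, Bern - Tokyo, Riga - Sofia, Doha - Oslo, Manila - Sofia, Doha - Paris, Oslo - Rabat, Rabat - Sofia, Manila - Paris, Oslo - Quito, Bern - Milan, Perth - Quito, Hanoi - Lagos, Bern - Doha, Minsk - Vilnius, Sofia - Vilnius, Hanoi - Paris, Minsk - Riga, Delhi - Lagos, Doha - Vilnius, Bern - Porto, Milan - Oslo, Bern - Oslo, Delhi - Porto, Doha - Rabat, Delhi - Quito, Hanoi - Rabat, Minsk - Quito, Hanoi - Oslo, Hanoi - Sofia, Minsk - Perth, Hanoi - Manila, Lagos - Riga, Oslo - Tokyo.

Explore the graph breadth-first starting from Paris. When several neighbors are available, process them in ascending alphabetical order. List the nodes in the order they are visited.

Visit Paris; enqueue Doha, Hanoi, Manila → queue [Doha, Hanoi, Manila]
Visit Doha; enqueue Bern, Lagos, Oslo, Quito, Rabat, Vilnius → queue [Hanoi, Manila, Bern, Lagos, Oslo, Quito, Rabat, Vilnius]
Visit Hanoi; enqueue Kyoto, Porto, Sofia → queue [Manila, Bern, Lagos, Oslo, Quito, Rabat, Vilnius, Kyoto, Porto, Sofia]
Visit Manila → queue [Bern, Lagos, Oslo, Quito, Rabat, Vilnius, Kyoto, Porto, Sofia]
Visit Bern; enqueue Milan, Riga, Tokyo → queue [Lagos, Oslo, Quito, Rabat, Vilnius, Kyoto, Porto, Sofia, Milan, Riga, Tokyo]
Visit Lagos; enqueue Delhi → queue [Oslo, Quito, Rabat, Vilnius, Kyoto, Porto, Sofia, Milan, Riga, Tokyo, Delhi]
Visit Oslo → queue [Quito, Rabat, Vilnius, Kyoto, Porto, Sofia, Milan, Riga, Tokyo, Delhi]
Visit Quito; enqueue Minsk, Perth → queue [Rabat, Vilnius, Kyoto, Porto, Sofia, Milan, Riga, Tokyo, Delhi, Minsk, Perth]
Visit Rabat → queue [Vilnius, Kyoto, Porto, Sofia, Milan, Riga, Tokyo, Delhi, Minsk, Perth]
Visit Vilnius → queue [Kyoto, Porto, Sofia, Milan, Riga, Tokyo, Delhi, Minsk, Perth]
Visit Kyoto → queue [Porto, Sofia, Milan, Riga, Tokyo, Delhi, Minsk, Perth]
Visit Porto → queue [Sofia, Milan, Riga, Tokyo, Delhi, Minsk, Perth]
Visit Sofia → queue [Milan, Riga, Tokyo, Delhi, Minsk, Perth]
Visit Milan → queue [Riga, Tokyo, Delhi, Minsk, Perth]
Visit Riga → queue [Tokyo, Delhi, Minsk, Perth]
Visit Tokyo → queue [Delhi, Minsk, Perth]
Visit Delhi → queue [Minsk, Perth]
Visit Minsk → queue [Perth]
Visit Perth → queue []

Paris -> Doha -> Hanoi -> Manila -> Bern -> Lagos -> Oslo -> Quito -> Rabat -> Vilnius -> Kyoto -> Porto -> Sofia -> Milan -> Riga -> Tokyo -> Delhi -> Minsk -> Perth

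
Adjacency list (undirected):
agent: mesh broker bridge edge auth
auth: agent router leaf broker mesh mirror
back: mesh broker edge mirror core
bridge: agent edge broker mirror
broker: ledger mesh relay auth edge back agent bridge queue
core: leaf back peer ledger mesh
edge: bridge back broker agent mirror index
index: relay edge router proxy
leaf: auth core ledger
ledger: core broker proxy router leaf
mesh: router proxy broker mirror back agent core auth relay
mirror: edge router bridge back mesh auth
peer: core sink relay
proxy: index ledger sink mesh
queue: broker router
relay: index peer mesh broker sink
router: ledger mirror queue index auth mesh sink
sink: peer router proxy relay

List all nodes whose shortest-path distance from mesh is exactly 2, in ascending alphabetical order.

bridge, edge, index, leaf, ledger, peer, queue, sink

Level 0: mesh
Level 1: agent, auth, back, broker, core, mirror, proxy, relay, router
Level 2: bridge, edge, index, leaf, ledger, peer, queue, sink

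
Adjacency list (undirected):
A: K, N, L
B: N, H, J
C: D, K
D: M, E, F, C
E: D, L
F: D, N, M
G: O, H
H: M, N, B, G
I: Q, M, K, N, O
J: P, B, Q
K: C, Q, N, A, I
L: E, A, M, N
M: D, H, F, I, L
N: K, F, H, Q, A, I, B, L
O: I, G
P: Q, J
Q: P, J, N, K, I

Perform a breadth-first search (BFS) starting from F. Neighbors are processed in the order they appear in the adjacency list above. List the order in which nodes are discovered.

Visit F; enqueue D, N, M → queue [D, N, M]
Visit D; enqueue E, C → queue [N, M, E, C]
Visit N; enqueue K, H, Q, A, I, B, L → queue [M, E, C, K, H, Q, A, I, B, L]
Visit M → queue [E, C, K, H, Q, A, I, B, L]
Visit E → queue [C, K, H, Q, A, I, B, L]
Visit C → queue [K, H, Q, A, I, B, L]
Visit K → queue [H, Q, A, I, B, L]
Visit H; enqueue G → queue [Q, A, I, B, L, G]
Visit Q; enqueue P, J → queue [A, I, B, L, G, P, J]
Visit A → queue [I, B, L, G, P, J]
Visit I; enqueue O → queue [B, L, G, P, J, O]
Visit B → queue [L, G, P, J, O]
Visit L → queue [G, P, J, O]
Visit G → queue [P, J, O]
Visit P → queue [J, O]
Visit J → queue [O]
Visit O → queue []

F -> D -> N -> M -> E -> C -> K -> H -> Q -> A -> I -> B -> L -> G -> P -> J -> O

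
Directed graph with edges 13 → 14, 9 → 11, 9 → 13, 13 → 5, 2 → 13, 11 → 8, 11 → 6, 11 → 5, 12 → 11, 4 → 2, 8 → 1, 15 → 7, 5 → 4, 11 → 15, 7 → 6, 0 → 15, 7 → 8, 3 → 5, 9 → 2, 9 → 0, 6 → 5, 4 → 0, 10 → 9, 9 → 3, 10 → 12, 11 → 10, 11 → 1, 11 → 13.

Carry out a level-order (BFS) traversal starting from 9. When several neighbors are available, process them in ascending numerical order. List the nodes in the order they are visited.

Visit 9; enqueue 0, 2, 3, 11, 13 → queue [0, 2, 3, 11, 13]
Visit 0; enqueue 15 → queue [2, 3, 11, 13, 15]
Visit 2 → queue [3, 11, 13, 15]
Visit 3; enqueue 5 → queue [11, 13, 15, 5]
Visit 11; enqueue 1, 6, 8, 10 → queue [13, 15, 5, 1, 6, 8, 10]
Visit 13; enqueue 14 → queue [15, 5, 1, 6, 8, 10, 14]
Visit 15; enqueue 7 → queue [5, 1, 6, 8, 10, 14, 7]
Visit 5; enqueue 4 → queue [1, 6, 8, 10, 14, 7, 4]
Visit 1 → queue [6, 8, 10, 14, 7, 4]
Visit 6 → queue [8, 10, 14, 7, 4]
Visit 8 → queue [10, 14, 7, 4]
Visit 10; enqueue 12 → queue [14, 7, 4, 12]
Visit 14 → queue [7, 4, 12]
Visit 7 → queue [4, 12]
Visit 4 → queue [12]
Visit 12 → queue []

9, 0, 2, 3, 11, 13, 15, 5, 1, 6, 8, 10, 14, 7, 4, 12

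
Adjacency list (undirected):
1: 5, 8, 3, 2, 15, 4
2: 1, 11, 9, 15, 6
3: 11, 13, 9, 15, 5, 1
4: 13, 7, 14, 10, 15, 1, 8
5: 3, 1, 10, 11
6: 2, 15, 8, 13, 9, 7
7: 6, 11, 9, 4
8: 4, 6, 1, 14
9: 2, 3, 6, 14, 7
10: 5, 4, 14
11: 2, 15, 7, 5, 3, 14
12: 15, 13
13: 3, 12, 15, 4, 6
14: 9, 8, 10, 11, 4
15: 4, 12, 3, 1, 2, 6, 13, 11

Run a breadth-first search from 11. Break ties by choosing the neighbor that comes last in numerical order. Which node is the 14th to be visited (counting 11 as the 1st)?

Visit 11; enqueue 15, 14, 7, 5, 3, 2 → queue [15, 14, 7, 5, 3, 2]
Visit 15; enqueue 13, 12, 6, 4, 1 → queue [14, 7, 5, 3, 2, 13, 12, 6, 4, 1]
Visit 14; enqueue 10, 9, 8 → queue [7, 5, 3, 2, 13, 12, 6, 4, 1, 10, 9, 8]
Visit 7 → queue [5, 3, 2, 13, 12, 6, 4, 1, 10, 9, 8]
Visit 5 → queue [3, 2, 13, 12, 6, 4, 1, 10, 9, 8]
Visit 3 → queue [2, 13, 12, 6, 4, 1, 10, 9, 8]
Visit 2 → queue [13, 12, 6, 4, 1, 10, 9, 8]
Visit 13 → queue [12, 6, 4, 1, 10, 9, 8]
Visit 12 → queue [6, 4, 1, 10, 9, 8]
Visit 6 → queue [4, 1, 10, 9, 8]
Visit 4 → queue [1, 10, 9, 8]
Visit 1 → queue [10, 9, 8]
Visit 10 → queue [9, 8]
Visit 9 → queue [8]
Visit 8 → queue []

Visit order: 11, 15, 14, 7, 5, 3, 2, 13, 12, 6, 4, 1, 10, 9, 8

9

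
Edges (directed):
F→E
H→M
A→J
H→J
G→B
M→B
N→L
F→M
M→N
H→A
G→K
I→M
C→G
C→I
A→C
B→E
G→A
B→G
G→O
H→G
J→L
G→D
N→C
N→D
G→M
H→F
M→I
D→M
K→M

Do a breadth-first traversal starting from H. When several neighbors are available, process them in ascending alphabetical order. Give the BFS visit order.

H -> A -> F -> G -> J -> M -> C -> E -> B -> D -> K -> O -> L -> I -> N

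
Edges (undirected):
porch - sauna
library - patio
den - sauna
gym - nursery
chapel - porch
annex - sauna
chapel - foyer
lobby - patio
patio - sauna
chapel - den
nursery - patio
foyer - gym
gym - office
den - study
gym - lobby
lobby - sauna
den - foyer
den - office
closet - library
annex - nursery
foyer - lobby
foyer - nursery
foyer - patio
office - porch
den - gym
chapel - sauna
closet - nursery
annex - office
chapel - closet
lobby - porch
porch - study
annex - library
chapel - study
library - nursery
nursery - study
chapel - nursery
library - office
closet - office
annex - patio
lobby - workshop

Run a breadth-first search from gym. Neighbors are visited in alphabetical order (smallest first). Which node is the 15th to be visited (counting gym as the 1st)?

library

Visit gym; enqueue den, foyer, lobby, nursery, office → queue [den, foyer, lobby, nursery, office]
Visit den; enqueue chapel, sauna, study → queue [foyer, lobby, nursery, office, chapel, sauna, study]
Visit foyer; enqueue patio → queue [lobby, nursery, office, chapel, sauna, study, patio]
Visit lobby; enqueue porch, workshop → queue [nursery, office, chapel, sauna, study, patio, porch, workshop]
Visit nursery; enqueue annex, closet, library → queue [office, chapel, sauna, study, patio, porch, workshop, annex, closet, library]
Visit office → queue [chapel, sauna, study, patio, porch, workshop, annex, closet, library]
Visit chapel → queue [sauna, study, patio, porch, workshop, annex, closet, library]
Visit sauna → queue [study, patio, porch, workshop, annex, closet, library]
Visit study → queue [patio, porch, workshop, annex, closet, library]
Visit patio → queue [porch, workshop, annex, closet, library]
Visit porch → queue [workshop, annex, closet, library]
Visit workshop → queue [annex, closet, library]
Visit annex → queue [closet, library]
Visit closet → queue [library]
Visit library → queue []

Visit order: gym, den, foyer, lobby, nursery, office, chapel, sauna, study, patio, porch, workshop, annex, closet, library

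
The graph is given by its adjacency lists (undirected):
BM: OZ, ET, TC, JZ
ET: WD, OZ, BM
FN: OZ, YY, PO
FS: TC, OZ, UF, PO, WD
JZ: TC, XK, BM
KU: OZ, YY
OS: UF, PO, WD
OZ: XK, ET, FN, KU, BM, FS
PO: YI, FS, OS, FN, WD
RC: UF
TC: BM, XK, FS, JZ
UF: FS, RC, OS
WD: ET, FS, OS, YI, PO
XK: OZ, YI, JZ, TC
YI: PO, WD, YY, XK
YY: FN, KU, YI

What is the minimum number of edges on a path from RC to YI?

4

Level 0: RC
Level 1: UF
Level 2: FS, OS
Level 3: OZ, PO, TC, WD
Level 4: BM, ET, FN, JZ, KU, XK, YI
Level 5: YY
YI first appears at level 4.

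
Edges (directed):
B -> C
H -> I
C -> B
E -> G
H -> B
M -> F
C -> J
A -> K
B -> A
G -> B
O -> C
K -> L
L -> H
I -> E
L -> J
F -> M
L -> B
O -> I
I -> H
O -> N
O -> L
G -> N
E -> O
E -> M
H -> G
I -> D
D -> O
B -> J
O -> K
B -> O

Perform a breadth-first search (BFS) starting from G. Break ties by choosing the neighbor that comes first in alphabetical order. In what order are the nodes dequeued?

Visit G; enqueue B, N → queue [B, N]
Visit B; enqueue A, C, J, O → queue [N, A, C, J, O]
Visit N → queue [A, C, J, O]
Visit A; enqueue K → queue [C, J, O, K]
Visit C → queue [J, O, K]
Visit J → queue [O, K]
Visit O; enqueue I, L → queue [K, I, L]
Visit K → queue [I, L]
Visit I; enqueue D, E, H → queue [L, D, E, H]
Visit L → queue [D, E, H]
Visit D → queue [E, H]
Visit E; enqueue M → queue [H, M]
Visit H → queue [M]
Visit M; enqueue F → queue [F]
Visit F → queue []

G, B, N, A, C, J, O, K, I, L, D, E, H, M, F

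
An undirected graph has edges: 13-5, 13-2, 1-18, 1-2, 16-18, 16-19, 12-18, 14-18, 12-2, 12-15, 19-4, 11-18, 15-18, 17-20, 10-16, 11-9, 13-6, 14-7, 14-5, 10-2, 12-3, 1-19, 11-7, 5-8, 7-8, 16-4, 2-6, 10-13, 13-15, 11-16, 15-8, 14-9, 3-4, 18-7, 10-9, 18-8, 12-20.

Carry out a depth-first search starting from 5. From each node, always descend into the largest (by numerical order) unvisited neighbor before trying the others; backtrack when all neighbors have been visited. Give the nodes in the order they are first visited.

5 14 18 16 19 4 3 12 20 17 15 13 10 9 11 7 8 2 6 1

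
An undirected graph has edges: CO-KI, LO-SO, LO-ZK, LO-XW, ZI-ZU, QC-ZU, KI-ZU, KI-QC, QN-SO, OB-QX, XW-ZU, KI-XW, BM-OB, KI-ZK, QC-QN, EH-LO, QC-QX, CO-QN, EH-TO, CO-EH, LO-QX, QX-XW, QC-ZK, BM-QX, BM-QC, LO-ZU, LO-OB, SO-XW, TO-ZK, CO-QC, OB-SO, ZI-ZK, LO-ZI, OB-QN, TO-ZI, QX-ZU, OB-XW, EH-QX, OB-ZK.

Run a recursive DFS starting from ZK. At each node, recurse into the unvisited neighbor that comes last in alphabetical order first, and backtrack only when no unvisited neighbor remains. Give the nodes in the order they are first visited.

ZK -> ZI -> ZU -> XW -> SO -> QN -> QC -> QX -> OB -> LO -> EH -> TO -> CO -> KI -> BM

Visit ZK
ZK → ZI
ZI → ZU
ZU → XW
XW → SO
SO → QN
QN → QC
QC → QX
QX → OB
OB → LO
LO → EH
EH → TO
EH → CO
CO → KI
OB → BM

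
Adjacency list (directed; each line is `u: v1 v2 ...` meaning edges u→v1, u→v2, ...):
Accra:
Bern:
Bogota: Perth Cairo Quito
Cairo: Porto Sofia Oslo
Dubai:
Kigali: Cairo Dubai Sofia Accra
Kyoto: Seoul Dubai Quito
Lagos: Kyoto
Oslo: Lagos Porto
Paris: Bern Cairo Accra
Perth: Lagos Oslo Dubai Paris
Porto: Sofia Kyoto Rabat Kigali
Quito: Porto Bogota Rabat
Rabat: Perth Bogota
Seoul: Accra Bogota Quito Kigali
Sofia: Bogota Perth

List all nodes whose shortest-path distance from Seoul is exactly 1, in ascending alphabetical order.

Accra, Bogota, Kigali, Quito

Level 0: Seoul
Level 1: Accra, Bogota, Kigali, Quito
Level 2: Cairo, Dubai, Perth, Porto, Rabat, Sofia
Level 3: Kyoto, Lagos, Oslo, Paris
Level 4: Bern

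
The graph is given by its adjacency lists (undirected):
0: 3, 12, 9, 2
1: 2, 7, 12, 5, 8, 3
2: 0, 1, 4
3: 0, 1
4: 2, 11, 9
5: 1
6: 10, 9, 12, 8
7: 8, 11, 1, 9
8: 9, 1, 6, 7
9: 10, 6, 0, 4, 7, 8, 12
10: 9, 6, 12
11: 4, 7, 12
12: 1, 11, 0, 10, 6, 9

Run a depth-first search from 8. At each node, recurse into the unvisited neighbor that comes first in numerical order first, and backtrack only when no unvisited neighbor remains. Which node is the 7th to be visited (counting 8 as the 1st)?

4

Visit 8
8 → 1
1 → 2
2 → 0
0 → 3
0 → 9
9 → 4
4 → 11
11 → 7
11 → 12
12 → 6
6 → 10
1 → 5

Visit order: 8, 1, 2, 0, 3, 9, 4, 11, 7, 12, 6, 10, 5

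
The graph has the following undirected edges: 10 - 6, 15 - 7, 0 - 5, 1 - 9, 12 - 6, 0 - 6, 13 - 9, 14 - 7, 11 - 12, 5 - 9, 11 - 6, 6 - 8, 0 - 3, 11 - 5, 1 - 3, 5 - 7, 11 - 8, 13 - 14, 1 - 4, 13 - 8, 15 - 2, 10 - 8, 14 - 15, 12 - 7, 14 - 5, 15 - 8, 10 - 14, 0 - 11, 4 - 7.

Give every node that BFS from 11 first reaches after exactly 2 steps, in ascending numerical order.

Level 0: 11
Level 1: 0, 5, 6, 8, 12
Level 2: 3, 7, 9, 10, 13, 14, 15
Level 3: 1, 2, 4

3, 7, 9, 10, 13, 14, 15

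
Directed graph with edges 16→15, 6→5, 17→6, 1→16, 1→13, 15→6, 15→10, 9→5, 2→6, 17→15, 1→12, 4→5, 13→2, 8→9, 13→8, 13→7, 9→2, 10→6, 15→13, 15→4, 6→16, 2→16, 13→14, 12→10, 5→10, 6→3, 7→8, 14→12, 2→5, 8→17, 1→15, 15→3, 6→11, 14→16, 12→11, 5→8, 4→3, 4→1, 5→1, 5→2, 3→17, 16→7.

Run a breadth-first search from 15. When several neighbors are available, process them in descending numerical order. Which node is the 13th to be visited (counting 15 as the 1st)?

5

Visit 15; enqueue 13, 10, 6, 4, 3 → queue [13, 10, 6, 4, 3]
Visit 13; enqueue 14, 8, 7, 2 → queue [10, 6, 4, 3, 14, 8, 7, 2]
Visit 10 → queue [6, 4, 3, 14, 8, 7, 2]
Visit 6; enqueue 16, 11, 5 → queue [4, 3, 14, 8, 7, 2, 16, 11, 5]
Visit 4; enqueue 1 → queue [3, 14, 8, 7, 2, 16, 11, 5, 1]
Visit 3; enqueue 17 → queue [14, 8, 7, 2, 16, 11, 5, 1, 17]
Visit 14; enqueue 12 → queue [8, 7, 2, 16, 11, 5, 1, 17, 12]
Visit 8; enqueue 9 → queue [7, 2, 16, 11, 5, 1, 17, 12, 9]
Visit 7 → queue [2, 16, 11, 5, 1, 17, 12, 9]
Visit 2 → queue [16, 11, 5, 1, 17, 12, 9]
Visit 16 → queue [11, 5, 1, 17, 12, 9]
Visit 11 → queue [5, 1, 17, 12, 9]
Visit 5 → queue [1, 17, 12, 9]
Visit 1 → queue [17, 12, 9]
Visit 17 → queue [12, 9]
Visit 12 → queue [9]
Visit 9 → queue []

Visit order: 15, 13, 10, 6, 4, 3, 14, 8, 7, 2, 16, 11, 5, 1, 17, 12, 9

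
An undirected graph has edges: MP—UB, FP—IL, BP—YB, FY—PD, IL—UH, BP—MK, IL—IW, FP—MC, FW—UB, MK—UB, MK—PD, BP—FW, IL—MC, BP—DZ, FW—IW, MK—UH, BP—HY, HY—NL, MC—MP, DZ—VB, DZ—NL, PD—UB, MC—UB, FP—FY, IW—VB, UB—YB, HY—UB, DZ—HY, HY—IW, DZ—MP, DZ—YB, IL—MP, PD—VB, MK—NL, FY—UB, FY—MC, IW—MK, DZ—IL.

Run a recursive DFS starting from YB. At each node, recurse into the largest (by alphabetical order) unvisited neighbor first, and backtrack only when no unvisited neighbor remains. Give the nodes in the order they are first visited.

YB, UB, PD, VB, IW, MK, UH, IL, MP, MC, FY, FP, DZ, NL, HY, BP, FW

Visit YB
YB → UB
UB → PD
PD → VB
VB → IW
IW → MK
MK → UH
UH → IL
IL → MP
MP → MC
MC → FY
FY → FP
MP → DZ
DZ → NL
NL → HY
HY → BP
BP → FW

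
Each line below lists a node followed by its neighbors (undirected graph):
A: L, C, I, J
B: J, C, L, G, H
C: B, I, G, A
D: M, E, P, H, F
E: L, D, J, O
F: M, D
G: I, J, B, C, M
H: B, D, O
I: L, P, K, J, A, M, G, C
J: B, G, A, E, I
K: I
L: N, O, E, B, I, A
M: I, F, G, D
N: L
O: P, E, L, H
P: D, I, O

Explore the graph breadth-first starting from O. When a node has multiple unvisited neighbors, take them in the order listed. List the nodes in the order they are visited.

O P E L H D I J N B A M F K G C

Visit O; enqueue P, E, L, H → queue [P, E, L, H]
Visit P; enqueue D, I → queue [E, L, H, D, I]
Visit E; enqueue J → queue [L, H, D, I, J]
Visit L; enqueue N, B, A → queue [H, D, I, J, N, B, A]
Visit H → queue [D, I, J, N, B, A]
Visit D; enqueue M, F → queue [I, J, N, B, A, M, F]
Visit I; enqueue K, G, C → queue [J, N, B, A, M, F, K, G, C]
Visit J → queue [N, B, A, M, F, K, G, C]
Visit N → queue [B, A, M, F, K, G, C]
Visit B → queue [A, M, F, K, G, C]
Visit A → queue [M, F, K, G, C]
Visit M → queue [F, K, G, C]
Visit F → queue [K, G, C]
Visit K → queue [G, C]
Visit G → queue [C]
Visit C → queue []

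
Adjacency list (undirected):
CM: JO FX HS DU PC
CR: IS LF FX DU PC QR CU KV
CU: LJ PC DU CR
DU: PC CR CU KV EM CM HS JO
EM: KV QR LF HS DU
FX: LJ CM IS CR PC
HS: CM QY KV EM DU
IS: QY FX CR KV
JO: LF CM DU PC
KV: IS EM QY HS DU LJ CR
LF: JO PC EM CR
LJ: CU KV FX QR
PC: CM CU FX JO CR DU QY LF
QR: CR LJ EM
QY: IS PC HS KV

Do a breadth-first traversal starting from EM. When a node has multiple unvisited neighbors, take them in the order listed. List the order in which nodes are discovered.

EM KV QR LF HS DU IS QY LJ CR JO PC CM CU FX

Visit EM; enqueue KV, QR, LF, HS, DU → queue [KV, QR, LF, HS, DU]
Visit KV; enqueue IS, QY, LJ, CR → queue [QR, LF, HS, DU, IS, QY, LJ, CR]
Visit QR → queue [LF, HS, DU, IS, QY, LJ, CR]
Visit LF; enqueue JO, PC → queue [HS, DU, IS, QY, LJ, CR, JO, PC]
Visit HS; enqueue CM → queue [DU, IS, QY, LJ, CR, JO, PC, CM]
Visit DU; enqueue CU → queue [IS, QY, LJ, CR, JO, PC, CM, CU]
Visit IS; enqueue FX → queue [QY, LJ, CR, JO, PC, CM, CU, FX]
Visit QY → queue [LJ, CR, JO, PC, CM, CU, FX]
Visit LJ → queue [CR, JO, PC, CM, CU, FX]
Visit CR → queue [JO, PC, CM, CU, FX]
Visit JO → queue [PC, CM, CU, FX]
Visit PC → queue [CM, CU, FX]
Visit CM → queue [CU, FX]
Visit CU → queue [FX]
Visit FX → queue []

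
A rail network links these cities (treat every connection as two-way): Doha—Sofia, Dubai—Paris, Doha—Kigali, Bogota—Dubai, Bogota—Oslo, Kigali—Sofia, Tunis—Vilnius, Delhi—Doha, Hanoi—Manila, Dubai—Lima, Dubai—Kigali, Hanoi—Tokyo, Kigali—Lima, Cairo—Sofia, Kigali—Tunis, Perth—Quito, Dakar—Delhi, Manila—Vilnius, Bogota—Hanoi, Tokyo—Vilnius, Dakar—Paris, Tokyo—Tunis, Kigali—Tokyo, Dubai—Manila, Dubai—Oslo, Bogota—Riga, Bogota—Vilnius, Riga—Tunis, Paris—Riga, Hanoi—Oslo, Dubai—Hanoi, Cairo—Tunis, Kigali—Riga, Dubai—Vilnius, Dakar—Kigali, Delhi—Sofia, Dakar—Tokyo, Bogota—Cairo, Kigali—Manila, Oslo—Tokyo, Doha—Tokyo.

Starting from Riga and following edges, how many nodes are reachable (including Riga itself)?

BFS from Riga visits: Riga, Bogota, Kigali, Paris, Tunis, Cairo, Dubai, Hanoi, Oslo, Vilnius, Dakar, Doha, Lima, Manila, Sofia, Tokyo, Delhi
Reachable nodes: 17 of 19 total.

17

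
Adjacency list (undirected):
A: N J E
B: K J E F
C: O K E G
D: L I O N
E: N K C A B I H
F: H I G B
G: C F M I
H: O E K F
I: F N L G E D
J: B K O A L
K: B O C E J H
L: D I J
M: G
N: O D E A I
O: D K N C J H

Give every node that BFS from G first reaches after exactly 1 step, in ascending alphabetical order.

Level 0: G
Level 1: C, F, I, M
Level 2: B, D, E, H, K, L, N, O
Level 3: A, J

C, F, I, M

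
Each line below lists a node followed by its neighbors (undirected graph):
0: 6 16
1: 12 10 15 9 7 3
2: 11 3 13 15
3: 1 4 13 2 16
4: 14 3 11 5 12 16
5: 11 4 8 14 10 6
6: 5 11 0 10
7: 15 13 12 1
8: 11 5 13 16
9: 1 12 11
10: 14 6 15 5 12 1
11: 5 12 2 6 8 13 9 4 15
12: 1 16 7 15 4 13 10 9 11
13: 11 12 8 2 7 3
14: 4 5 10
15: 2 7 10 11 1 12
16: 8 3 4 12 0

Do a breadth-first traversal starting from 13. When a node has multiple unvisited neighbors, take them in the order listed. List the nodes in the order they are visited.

13 → 11 → 12 → 8 → 2 → 7 → 3 → 5 → 6 → 9 → 4 → 15 → 1 → 16 → 10 → 14 → 0

Visit 13; enqueue 11, 12, 8, 2, 7, 3 → queue [11, 12, 8, 2, 7, 3]
Visit 11; enqueue 5, 6, 9, 4, 15 → queue [12, 8, 2, 7, 3, 5, 6, 9, 4, 15]
Visit 12; enqueue 1, 16, 10 → queue [8, 2, 7, 3, 5, 6, 9, 4, 15, 1, 16, 10]
Visit 8 → queue [2, 7, 3, 5, 6, 9, 4, 15, 1, 16, 10]
Visit 2 → queue [7, 3, 5, 6, 9, 4, 15, 1, 16, 10]
Visit 7 → queue [3, 5, 6, 9, 4, 15, 1, 16, 10]
Visit 3 → queue [5, 6, 9, 4, 15, 1, 16, 10]
Visit 5; enqueue 14 → queue [6, 9, 4, 15, 1, 16, 10, 14]
Visit 6; enqueue 0 → queue [9, 4, 15, 1, 16, 10, 14, 0]
Visit 9 → queue [4, 15, 1, 16, 10, 14, 0]
Visit 4 → queue [15, 1, 16, 10, 14, 0]
Visit 15 → queue [1, 16, 10, 14, 0]
Visit 1 → queue [16, 10, 14, 0]
Visit 16 → queue [10, 14, 0]
Visit 10 → queue [14, 0]
Visit 14 → queue [0]
Visit 0 → queue []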